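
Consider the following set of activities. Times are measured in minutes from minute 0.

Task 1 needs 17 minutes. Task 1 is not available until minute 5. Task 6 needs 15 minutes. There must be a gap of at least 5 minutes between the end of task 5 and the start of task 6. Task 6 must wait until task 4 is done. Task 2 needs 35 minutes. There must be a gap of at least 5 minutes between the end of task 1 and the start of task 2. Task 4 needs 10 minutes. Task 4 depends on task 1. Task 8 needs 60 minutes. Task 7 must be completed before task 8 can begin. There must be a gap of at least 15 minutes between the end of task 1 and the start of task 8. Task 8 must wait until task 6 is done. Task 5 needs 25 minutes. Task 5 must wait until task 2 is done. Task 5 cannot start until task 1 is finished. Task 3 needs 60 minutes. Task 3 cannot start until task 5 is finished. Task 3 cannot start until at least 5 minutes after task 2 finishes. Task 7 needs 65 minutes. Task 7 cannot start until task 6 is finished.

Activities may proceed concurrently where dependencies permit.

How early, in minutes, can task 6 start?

Task 1 cannot begin until its own release at minute 5. It runs from minute 5 to 5 + 17 = minute 22.
Task 4 waits on task 1 (finishes minute 22), so it starts at minute 22 and finishes at 22 + 10 = minute 32.
After task 1 (finishes minute 22, plus 5-minute gap → minute 27), task 2 can start at minute 27 and finishes at minute 62.
For task 5: task 2 (finishes minute 62); task 1 (finishes minute 22). Taking the maximum gives a start of minute 62, and it finishes at 62 + 25 = minute 87.
Task 6 waits on task 5 (finishes minute 87, plus 5-minute gap → minute 92); task 4 (finishes minute 32). The latest of these is minute 92, which is the earliest task 6 can start.

92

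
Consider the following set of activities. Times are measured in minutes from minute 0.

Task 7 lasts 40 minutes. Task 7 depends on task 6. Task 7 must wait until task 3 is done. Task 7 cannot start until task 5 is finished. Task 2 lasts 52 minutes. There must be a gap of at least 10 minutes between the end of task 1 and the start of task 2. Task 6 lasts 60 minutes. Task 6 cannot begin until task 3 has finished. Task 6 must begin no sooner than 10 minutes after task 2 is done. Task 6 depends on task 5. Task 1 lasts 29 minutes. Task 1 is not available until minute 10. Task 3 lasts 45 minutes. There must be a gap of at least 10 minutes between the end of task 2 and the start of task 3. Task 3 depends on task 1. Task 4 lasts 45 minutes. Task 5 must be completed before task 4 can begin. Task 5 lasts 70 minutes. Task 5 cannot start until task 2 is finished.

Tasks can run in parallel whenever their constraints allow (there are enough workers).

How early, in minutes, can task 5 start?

After its own release at minute 10, task 1 can start at minute 10 and finishes at minute 39.
Task 2 cannot begin until task 1 (finishes minute 39, plus 10-minute gap → minute 49). It runs from minute 49 to 49 + 52 = minute 101.
Task 5 waits on task 2 (finishes minute 101), so the earliest it can start is minute 101.

101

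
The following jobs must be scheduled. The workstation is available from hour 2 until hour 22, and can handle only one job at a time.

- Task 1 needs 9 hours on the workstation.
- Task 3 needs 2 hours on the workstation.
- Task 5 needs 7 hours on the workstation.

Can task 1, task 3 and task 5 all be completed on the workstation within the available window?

Yes

The workstation window is 22 − 2 = 20 hours.
Running back to back, the jobs need 9 + 2 + 7 = 18 hours on the workstation.
Since 18 ≤ 20, they fit within the window.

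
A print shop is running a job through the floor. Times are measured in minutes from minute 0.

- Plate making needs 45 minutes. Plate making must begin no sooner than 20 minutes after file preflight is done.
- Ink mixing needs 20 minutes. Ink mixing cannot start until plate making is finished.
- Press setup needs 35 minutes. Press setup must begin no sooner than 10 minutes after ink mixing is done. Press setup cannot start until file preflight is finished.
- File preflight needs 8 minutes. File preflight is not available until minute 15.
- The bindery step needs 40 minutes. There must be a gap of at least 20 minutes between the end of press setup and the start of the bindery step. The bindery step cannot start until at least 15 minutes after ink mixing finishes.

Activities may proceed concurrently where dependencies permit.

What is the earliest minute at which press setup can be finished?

File preflight cannot begin until its own release at minute 15. It runs from minute 15 to 15 + 8 = minute 23.
Plate making cannot begin until file preflight (finishes minute 23, plus 20-minute gap → minute 43). It runs from minute 43 to 43 + 45 = minute 88.
After plate making (finishes minute 88), ink mixing can start at minute 88 and finishes at minute 108.
Press setup cannot start until ink mixing (finishes minute 108, plus 10-minute gap → minute 118); file preflight (finishes minute 23). The controlling bound is minute 118, so press setup finishes at 118 + 35 = minute 153.

153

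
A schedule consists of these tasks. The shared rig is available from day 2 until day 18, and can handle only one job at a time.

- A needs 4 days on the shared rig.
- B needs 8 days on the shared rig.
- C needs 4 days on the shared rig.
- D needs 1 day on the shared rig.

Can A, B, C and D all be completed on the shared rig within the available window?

The shared rig window is 18 − 2 = 16 days.
Running back to back, the jobs need 4 + 8 + 4 + 1 = 17 days on the shared rig.
Since 17 > 16, they cannot all fit.

No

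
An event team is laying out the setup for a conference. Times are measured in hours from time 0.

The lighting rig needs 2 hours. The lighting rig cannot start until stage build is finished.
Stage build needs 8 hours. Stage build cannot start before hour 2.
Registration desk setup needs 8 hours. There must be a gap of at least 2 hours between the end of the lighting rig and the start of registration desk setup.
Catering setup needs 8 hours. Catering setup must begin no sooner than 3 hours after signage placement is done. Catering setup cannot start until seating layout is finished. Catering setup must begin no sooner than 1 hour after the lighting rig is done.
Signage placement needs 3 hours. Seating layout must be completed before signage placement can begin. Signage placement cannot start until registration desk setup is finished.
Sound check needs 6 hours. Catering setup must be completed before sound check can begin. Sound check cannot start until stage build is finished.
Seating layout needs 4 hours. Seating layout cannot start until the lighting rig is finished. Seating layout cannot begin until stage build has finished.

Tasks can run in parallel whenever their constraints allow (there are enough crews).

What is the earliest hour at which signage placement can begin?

22

Stage build cannot begin until its own release at hour 2. It runs from hour 2 to 2 + 8 = hour 10.
After stage build (finishes hour 10), the lighting rig can start at hour 10 and finishes at hour 12.
After the lighting rig (finishes hour 12, plus 2-hour gap → hour 14), registration desk setup can start at hour 14 and finishes at hour 22.
Seating layout cannot start until the lighting rig (finishes hour 12); stage build (finishes hour 10). The controlling bound is hour 12, so seating layout finishes at 12 + 4 = hour 16.
Signage placement waits on seating layout (finishes hour 16); registration desk setup (finishes hour 22). The latest of these is hour 22, which is the earliest signage placement can start.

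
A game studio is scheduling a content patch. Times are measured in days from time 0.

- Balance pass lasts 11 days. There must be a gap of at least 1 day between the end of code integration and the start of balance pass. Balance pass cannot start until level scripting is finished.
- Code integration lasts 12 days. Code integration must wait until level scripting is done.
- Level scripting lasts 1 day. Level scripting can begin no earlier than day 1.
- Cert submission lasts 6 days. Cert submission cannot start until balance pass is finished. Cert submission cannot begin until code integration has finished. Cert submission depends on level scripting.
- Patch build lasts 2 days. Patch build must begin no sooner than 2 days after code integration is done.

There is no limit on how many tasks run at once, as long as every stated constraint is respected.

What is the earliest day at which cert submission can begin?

26

Level scripting waits on its own release at day 1, so it starts at day 1 and finishes at 1 + 1 = day 2.
Code integration waits on level scripting (finishes day 2), so it starts at day 2 and finishes at 2 + 12 = day 14.
For balance pass: code integration (finishes day 14, plus 1-day gap → day 15); level scripting (finishes day 2). Taking the maximum gives a start of day 15, and it finishes at 15 + 11 = day 26.
Cert submission waits on balance pass (finishes day 26); code integration (finishes day 14); level scripting (finishes day 2). The latest of these is day 26, which is the earliest cert submission can start.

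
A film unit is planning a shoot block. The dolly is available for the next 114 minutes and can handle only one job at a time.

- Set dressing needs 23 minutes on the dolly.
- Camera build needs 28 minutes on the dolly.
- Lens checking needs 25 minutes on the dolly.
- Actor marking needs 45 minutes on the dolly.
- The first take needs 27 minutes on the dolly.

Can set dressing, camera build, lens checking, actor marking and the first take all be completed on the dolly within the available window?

No

Running back to back, the jobs need 23 + 28 + 25 + 45 + 27 = 148 minutes on the dolly.
Since 148 > 114, they cannot all fit.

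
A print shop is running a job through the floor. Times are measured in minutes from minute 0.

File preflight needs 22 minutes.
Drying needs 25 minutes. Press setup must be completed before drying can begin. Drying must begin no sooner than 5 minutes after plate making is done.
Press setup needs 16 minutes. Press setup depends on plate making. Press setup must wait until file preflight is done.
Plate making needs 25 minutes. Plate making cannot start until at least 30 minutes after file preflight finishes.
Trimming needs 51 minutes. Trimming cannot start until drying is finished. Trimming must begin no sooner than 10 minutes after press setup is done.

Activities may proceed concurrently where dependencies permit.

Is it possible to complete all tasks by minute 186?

Nothing blocks file preflight, so it runs from minute 0 to minute 22.
After file preflight (finishes minute 22, plus 30-minute gap → minute 52), plate making can start at minute 52 and finishes at minute 77.
For press setup: plate making (finishes minute 77); file preflight (finishes minute 22). Taking the maximum gives a start of minute 77, and it finishes at 77 + 16 = minute 93.
Drying cannot start until press setup (finishes minute 93); plate making (finishes minute 77, plus 5-minute gap → minute 82). The controlling bound is minute 93, so drying finishes at 93 + 25 = minute 118.
For trimming: drying (finishes minute 118); press setup (finishes minute 93, plus 10-minute gap → minute 103). Taking the maximum gives a start of minute 118, and it finishes at 118 + 51 = minute 169.
Every task is finished by minute 169, which is no later than the deadline of 186, so the schedule is feasible.

Yes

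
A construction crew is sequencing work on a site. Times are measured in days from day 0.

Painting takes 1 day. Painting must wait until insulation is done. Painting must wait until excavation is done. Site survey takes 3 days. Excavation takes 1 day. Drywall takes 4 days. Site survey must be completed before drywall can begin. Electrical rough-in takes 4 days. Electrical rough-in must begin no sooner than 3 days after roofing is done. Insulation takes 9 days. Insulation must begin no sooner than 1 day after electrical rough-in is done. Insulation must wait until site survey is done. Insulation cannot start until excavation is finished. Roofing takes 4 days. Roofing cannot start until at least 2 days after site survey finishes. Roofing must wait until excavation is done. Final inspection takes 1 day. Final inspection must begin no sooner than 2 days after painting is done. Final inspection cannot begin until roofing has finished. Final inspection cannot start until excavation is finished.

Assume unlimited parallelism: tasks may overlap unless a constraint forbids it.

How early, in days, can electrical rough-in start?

Excavation has no prerequisites, so it starts at day 0 and finishes at day 1.
Site survey can start immediately at day 0; it finishes at day 3.
Roofing has to wait for site survey (finishes day 3, plus 2-day gap → day 5); excavation (finishes day 1). The latest of these is day 5, so roofing runs day 5 to 5 + 4 = day 9.
Electrical rough-in waits on roofing (finishes day 9, plus 3-day gap → day 12), so the earliest it can start is day 12.

12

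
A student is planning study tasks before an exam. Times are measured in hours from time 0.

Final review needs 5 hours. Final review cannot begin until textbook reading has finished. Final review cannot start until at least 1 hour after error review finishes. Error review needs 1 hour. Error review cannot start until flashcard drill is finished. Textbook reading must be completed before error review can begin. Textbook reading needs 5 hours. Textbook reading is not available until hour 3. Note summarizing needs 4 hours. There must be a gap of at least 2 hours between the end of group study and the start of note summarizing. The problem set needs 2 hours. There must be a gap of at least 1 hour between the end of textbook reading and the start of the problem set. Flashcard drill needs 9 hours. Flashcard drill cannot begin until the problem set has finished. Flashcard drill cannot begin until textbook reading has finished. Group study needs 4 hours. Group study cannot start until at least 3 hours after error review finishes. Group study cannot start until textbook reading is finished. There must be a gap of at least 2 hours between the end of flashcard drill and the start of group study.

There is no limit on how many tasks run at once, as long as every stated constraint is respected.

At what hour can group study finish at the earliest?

Textbook reading waits on its own release at hour 3, so it starts at hour 3 and finishes at 3 + 5 = hour 8.
The problem set waits on textbook reading (finishes hour 8, plus 1-hour gap → hour 9), so it starts at hour 9 and finishes at 9 + 2 = hour 11.
For flashcard drill: the problem set (finishes hour 11); textbook reading (finishes hour 8). Taking the maximum gives a start of hour 11, and it finishes at 11 + 9 = hour 20.
Error review has to wait for flashcard drill (finishes hour 20); textbook reading (finishes hour 8). The latest of these is hour 20, so error review runs hour 20 to 20 + 1 = hour 21.
Group study has to wait for error review (finishes hour 21, plus 3-hour gap → hour 24); textbook reading (finishes hour 8); flashcard drill (finishes hour 20, plus 2-hour gap → hour 22). The latest of these is hour 24, so group study runs hour 24 to 24 + 4 = hour 28.

28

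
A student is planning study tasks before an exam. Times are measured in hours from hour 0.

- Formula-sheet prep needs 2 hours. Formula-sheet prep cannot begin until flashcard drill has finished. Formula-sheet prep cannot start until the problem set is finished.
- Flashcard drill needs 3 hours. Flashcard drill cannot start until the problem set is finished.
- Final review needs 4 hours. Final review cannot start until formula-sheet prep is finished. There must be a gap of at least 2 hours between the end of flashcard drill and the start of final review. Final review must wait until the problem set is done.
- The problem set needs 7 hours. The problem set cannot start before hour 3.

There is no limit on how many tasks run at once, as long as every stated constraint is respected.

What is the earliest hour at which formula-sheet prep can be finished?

15

The problem set cannot begin until its own release at hour 3. It runs from hour 3 to 3 + 7 = hour 10.
Flashcard drill waits on the problem set (finishes hour 10), so it starts at hour 10 and finishes at 10 + 3 = hour 13.
For formula-sheet prep: flashcard drill (finishes hour 13); the problem set (finishes hour 10). Taking the maximum gives a start of hour 13, and it finishes at 13 + 2 = hour 15.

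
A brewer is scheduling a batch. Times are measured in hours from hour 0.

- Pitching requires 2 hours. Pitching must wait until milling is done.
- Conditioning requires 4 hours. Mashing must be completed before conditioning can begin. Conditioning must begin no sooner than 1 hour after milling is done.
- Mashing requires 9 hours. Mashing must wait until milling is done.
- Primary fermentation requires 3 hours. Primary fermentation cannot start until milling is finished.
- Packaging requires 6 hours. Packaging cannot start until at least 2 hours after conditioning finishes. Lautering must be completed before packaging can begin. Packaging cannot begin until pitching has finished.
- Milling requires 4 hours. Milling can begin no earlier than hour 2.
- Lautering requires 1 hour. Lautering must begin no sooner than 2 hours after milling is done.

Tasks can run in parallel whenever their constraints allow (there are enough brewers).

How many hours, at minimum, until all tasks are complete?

27

Milling waits on its own release at hour 2, so it starts at hour 2 and finishes at 2 + 4 = hour 6.
After milling (finishes hour 6), primary fermentation can start at hour 6 and finishes at hour 9.
Pitching cannot begin until milling (finishes hour 6). It runs from hour 6 to 6 + 2 = hour 8.
Lautering waits on milling (finishes hour 6, plus 2-hour gap → hour 8), so it starts at hour 8 and finishes at 8 + 1 = hour 9.
After milling (finishes hour 6), mashing can start at hour 6 and finishes at hour 15.
Conditioning has to wait for mashing (finishes hour 15); milling (finishes hour 6, plus 1-hour gap → hour 7). The latest of these is hour 15, so conditioning runs hour 15 to 15 + 4 = hour 19.
Packaging cannot start until conditioning (finishes hour 19, plus 2-hour gap → hour 21); lautering (finishes hour 9); pitching (finishes hour 8). The controlling bound is hour 21, so packaging finishes at 21 + 6 = hour 27.
All tasks are finished once the last one completes. Finish times: Milling at 6, Mashing at 15, Lautering at 9, Pitching at 8, Primary fermentation at 9, Conditioning at 19, Packaging at 27. The latest is hour 27.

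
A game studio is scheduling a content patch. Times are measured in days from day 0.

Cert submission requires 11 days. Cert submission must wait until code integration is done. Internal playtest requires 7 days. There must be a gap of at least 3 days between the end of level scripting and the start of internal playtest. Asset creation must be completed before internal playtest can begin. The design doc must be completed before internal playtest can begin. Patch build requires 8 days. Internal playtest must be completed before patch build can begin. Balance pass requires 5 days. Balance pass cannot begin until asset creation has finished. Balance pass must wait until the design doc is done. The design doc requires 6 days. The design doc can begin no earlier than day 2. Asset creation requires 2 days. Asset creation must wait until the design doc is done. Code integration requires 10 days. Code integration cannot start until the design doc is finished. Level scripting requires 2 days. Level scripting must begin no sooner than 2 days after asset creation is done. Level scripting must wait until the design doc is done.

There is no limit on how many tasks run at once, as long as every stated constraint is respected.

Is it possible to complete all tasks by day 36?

The design doc cannot begin until its own release at day 2. It runs from day 2 to 2 + 6 = day 8.
Code integration cannot begin until the design doc (finishes day 8). It runs from day 8 to 8 + 10 = day 18.
After code integration (finishes day 18), cert submission can start at day 18 and finishes at day 29.
Asset creation cannot begin until the design doc (finishes day 8). It runs from day 8 to 8 + 2 = day 10.
Balance pass needs all of asset creation (finishes day 10); the design doc (finishes day 8). That puts its earliest start at day 10; it finishes at 10 + 5 = day 15.
Level scripting has to wait for asset creation (finishes day 10, plus 2-day gap → day 12); the design doc (finishes day 8). The latest of these is day 12, so level scripting runs day 12 to 12 + 2 = day 14.
For internal playtest: level scripting (finishes day 14, plus 3-day gap → day 17); asset creation (finishes day 10); the design doc (finishes day 8). Taking the maximum gives a start of day 17, and it finishes at 17 + 7 = day 24.
Patch build waits on internal playtest (finishes day 24), so it starts at day 24 and finishes at 24 + 8 = day 32.
Every task is finished by day 32, which is no later than the deadline of 36, so the schedule is feasible.

Yes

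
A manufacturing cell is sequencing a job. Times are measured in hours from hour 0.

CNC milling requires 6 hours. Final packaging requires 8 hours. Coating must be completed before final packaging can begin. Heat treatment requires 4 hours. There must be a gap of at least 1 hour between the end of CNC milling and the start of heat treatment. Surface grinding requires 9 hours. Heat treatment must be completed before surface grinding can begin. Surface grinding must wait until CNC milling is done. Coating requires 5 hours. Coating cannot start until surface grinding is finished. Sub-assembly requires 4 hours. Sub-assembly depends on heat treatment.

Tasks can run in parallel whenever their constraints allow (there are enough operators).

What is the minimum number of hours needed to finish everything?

CNC milling has no prerequisites, so it starts at hour 0 and finishes at hour 6.
After CNC milling (finishes hour 6, plus 1-hour gap → hour 7), heat treatment can start at hour 7 and finishes at hour 11.
Sub-assembly waits on heat treatment (finishes hour 11), so it starts at hour 11 and finishes at 11 + 4 = hour 15.
For surface grinding: heat treatment (finishes hour 11); CNC milling (finishes hour 6). Taking the maximum gives a start of hour 11, and it finishes at 11 + 9 = hour 20.
Coating cannot begin until surface grinding (finishes hour 20). It runs from hour 20 to 20 + 5 = hour 25.
Final packaging cannot begin until coating (finishes hour 25). It runs from hour 25 to 25 + 8 = hour 33.
All tasks are finished once the last one completes. Finish times: CNC milling at 6, Heat treatment at 11, Surface grinding at 20, Coating at 25, Sub-assembly at 15, Final packaging at 33. The latest is hour 33.

33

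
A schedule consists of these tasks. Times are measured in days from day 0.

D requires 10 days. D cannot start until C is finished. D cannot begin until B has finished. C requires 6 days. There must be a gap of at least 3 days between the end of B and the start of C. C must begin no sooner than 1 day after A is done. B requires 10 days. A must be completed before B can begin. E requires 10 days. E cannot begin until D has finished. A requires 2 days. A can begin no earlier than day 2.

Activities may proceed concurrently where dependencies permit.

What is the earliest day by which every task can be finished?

A waits on its own release at day 2, so it starts at day 2 and finishes at 2 + 2 = day 4.
B waits on A (finishes day 4), so it starts at day 4 and finishes at 4 + 10 = day 14.
For C: B (finishes day 14, plus 3-day gap → day 17); A (finishes day 4, plus 1-day gap → day 5). Taking the maximum gives a start of day 17, and it finishes at 17 + 6 = day 23.
D cannot start until C (finishes day 23); B (finishes day 14). The controlling bound is day 23, so D finishes at 23 + 10 = day 33.
E waits on D (finishes day 33), so it starts at day 33 and finishes at 33 + 10 = day 43.
All tasks are finished once the last one completes. Finish times: A at 4, B at 14, C at 23, D at 33, E at 43. The latest is day 43.

43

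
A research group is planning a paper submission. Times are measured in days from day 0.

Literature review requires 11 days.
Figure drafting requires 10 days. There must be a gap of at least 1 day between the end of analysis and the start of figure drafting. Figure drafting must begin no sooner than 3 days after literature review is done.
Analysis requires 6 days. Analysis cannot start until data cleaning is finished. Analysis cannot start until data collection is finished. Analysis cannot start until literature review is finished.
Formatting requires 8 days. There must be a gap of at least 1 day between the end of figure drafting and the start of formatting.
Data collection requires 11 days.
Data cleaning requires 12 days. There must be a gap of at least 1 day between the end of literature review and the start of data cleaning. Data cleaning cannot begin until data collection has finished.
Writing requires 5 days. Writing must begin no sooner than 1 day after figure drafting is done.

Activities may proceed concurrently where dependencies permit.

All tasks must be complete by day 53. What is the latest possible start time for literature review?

Writing must finish by day 53; it takes 5 days, so it must start by 53 − 5 = day 48.
Formatting has no dependents, so it just needs to finish by day 53. Starting by 53 − 8 = day 45 achieves that.
Figure drafting must finish in time for writing (must start by day 48, minus 1-day gap → day 47); formatting (must start by day 45, minus 1-day gap → day 44). The tightest is day 44, so figure drafting must start by 44 − 10 = day 34.
Analysis must finish before figure drafting (must start by day 34, minus 1-day gap → day 33). With a 6-day duration, analysis must start by 33 − 6 = day 27.
Since analysis (must start by day 27) depends on it, data cleaning must finish by day 27. Backing off its 12-day duration gives a latest start of day 15.
For literature review: data cleaning (must start by day 15, minus 1-day gap → day 14); analysis (must start by day 27); figure drafting (must start by day 34, minus 3-day gap → day 31). The most restrictive is day 14; with an 11-day duration, literature review must start by day 3.

3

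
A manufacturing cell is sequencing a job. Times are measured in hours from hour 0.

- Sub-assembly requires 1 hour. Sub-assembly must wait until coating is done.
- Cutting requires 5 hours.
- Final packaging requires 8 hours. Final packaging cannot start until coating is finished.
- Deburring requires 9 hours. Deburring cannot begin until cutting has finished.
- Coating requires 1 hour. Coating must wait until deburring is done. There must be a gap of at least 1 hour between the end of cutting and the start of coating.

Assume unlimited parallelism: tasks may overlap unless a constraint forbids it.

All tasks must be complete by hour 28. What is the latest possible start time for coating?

19

Nothing follows sub-assembly; the deadline of hour 28 is its only limit. It must start by 28 − 1 = hour 27.
To finish by hour 28, final packaging (duration 8) must start no later than hour 20.
For coating: sub-assembly (must start by hour 27); final packaging (must start by hour 20). The most restrictive is hour 20; with a 1-hour duration, coating must start by hour 19.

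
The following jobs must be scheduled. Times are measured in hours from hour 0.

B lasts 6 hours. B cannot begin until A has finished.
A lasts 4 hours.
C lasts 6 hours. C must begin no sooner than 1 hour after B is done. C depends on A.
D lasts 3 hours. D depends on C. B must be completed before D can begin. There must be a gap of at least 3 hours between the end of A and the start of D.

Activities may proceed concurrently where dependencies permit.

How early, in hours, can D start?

17

A has no prerequisites, so it starts at hour 0 and finishes at hour 4.
B waits on A (finishes hour 4), so it starts at hour 4 and finishes at 4 + 6 = hour 10.
C cannot start until B (finishes hour 10, plus 1-hour gap → hour 11); A (finishes hour 4). The controlling bound is hour 11, so C finishes at 11 + 6 = hour 17.
D waits on C (finishes hour 17); B (finishes hour 10); A (finishes hour 4, plus 3-hour gap → hour 7). The latest of these is hour 17, which is the earliest D can start.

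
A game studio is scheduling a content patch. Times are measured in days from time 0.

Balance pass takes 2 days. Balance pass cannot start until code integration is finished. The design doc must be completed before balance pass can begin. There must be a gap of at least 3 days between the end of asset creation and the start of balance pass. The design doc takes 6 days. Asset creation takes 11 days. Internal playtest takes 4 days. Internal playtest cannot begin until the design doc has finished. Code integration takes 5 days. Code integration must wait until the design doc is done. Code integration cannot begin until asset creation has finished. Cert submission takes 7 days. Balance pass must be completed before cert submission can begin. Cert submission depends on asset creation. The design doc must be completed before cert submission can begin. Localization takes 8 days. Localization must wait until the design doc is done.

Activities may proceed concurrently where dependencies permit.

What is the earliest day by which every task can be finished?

25

Asset creation has no prerequisites, so it starts at day 0 and finishes at day 11.
The design doc can start immediately at day 0; it finishes at day 6.
After the design doc (finishes day 6), localization can start at day 6 and finishes at day 14.
Internal playtest cannot begin until the design doc (finishes day 6). It runs from day 6 to 6 + 4 = day 10.
Code integration cannot start until the design doc (finishes day 6); asset creation (finishes day 11). The controlling bound is day 11, so code integration finishes at 11 + 5 = day 16.
Balance pass needs all of code integration (finishes day 16); the design doc (finishes day 6); asset creation (finishes day 11, plus 3-day gap → day 14). That puts its earliest start at day 16; it finishes at 16 + 2 = day 18.
Cert submission cannot start until balance pass (finishes day 18); asset creation (finishes day 11); the design doc (finishes day 6). The controlling bound is day 18, so cert submission finishes at 18 + 7 = day 25.
All tasks are finished once the last one completes. Finish times: The design doc at 6, Asset creation at 11, Code integration at 16, Internal playtest at 10, Balance pass at 18, Localization at 14, Cert submission at 25. The latest is day 25.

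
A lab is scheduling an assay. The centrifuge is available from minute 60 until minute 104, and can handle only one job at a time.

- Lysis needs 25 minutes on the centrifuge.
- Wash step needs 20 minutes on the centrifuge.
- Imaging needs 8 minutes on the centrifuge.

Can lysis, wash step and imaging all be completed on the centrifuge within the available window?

The centrifuge window is 104 − 60 = 44 minutes.
Running back to back, the jobs need 25 + 20 + 8 = 53 minutes on the centrifuge.
Since 53 > 44, they cannot all fit.

No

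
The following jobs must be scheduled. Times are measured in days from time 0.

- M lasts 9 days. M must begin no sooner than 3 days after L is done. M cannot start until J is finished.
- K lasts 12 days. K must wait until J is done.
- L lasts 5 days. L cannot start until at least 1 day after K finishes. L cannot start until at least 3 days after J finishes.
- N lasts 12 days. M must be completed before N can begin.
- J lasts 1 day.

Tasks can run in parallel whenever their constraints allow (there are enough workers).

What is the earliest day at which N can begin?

31

J can start immediately at day 0; it finishes at day 1.
K cannot begin until J (finishes day 1). It runs from day 1 to 1 + 12 = day 13.
L has to wait for K (finishes day 13, plus 1-day gap → day 14); J (finishes day 1, plus 3-day gap → day 4). The latest of these is day 14, so L runs day 14 to 14 + 5 = day 19.
M cannot start until L (finishes day 19, plus 3-day gap → day 22); J (finishes day 1). The controlling bound is day 22, so M finishes at 22 + 9 = day 31.
N waits on M (finishes day 31), so the earliest it can start is day 31.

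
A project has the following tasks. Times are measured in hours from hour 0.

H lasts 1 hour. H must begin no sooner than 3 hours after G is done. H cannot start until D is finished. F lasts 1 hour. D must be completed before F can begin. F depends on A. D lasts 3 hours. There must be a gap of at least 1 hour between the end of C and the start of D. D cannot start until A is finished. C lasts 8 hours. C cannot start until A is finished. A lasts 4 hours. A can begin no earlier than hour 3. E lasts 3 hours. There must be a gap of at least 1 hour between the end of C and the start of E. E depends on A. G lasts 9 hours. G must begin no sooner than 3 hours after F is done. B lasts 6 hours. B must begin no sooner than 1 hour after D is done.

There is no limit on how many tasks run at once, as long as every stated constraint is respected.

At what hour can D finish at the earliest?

A cannot begin until its own release at hour 3. It runs from hour 3 to 3 + 4 = hour 7.
After A (finishes hour 7), C can start at hour 7 and finishes at hour 15.
D needs all of C (finishes hour 15, plus 1-hour gap → hour 16); A (finishes hour 7). That puts its earliest start at hour 16; it finishes at 16 + 3 = hour 19.

19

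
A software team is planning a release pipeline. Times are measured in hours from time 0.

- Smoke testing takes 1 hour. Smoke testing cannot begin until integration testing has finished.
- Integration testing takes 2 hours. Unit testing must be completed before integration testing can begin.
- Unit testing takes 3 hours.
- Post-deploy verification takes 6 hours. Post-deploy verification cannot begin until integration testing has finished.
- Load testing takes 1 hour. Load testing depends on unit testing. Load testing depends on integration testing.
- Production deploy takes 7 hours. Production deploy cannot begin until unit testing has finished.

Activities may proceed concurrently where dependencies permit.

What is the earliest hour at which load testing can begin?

5

Unit testing has no prerequisites, so it starts at hour 0 and finishes at hour 3.
After unit testing (finishes hour 3), integration testing can start at hour 3 and finishes at hour 5.
Load testing waits on unit testing (finishes hour 3); integration testing (finishes hour 5). The latest of these is hour 5, which is the earliest load testing can start.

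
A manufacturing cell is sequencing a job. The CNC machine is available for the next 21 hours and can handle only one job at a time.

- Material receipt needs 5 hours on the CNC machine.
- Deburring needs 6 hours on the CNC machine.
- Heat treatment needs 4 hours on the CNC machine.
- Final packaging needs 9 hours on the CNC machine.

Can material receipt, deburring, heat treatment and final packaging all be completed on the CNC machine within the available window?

Running back to back, the jobs need 5 + 6 + 4 + 9 = 24 hours on the CNC machine.
Since 24 > 21, they cannot all fit.

No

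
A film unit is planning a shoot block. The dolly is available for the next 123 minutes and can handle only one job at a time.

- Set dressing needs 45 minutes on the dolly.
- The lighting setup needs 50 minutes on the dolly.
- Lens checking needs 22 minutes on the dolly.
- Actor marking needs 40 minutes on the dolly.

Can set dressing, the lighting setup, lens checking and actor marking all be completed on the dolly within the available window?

Running back to back, the jobs need 45 + 50 + 22 + 40 = 157 minutes on the dolly.
Since 157 > 123, they cannot all fit.

No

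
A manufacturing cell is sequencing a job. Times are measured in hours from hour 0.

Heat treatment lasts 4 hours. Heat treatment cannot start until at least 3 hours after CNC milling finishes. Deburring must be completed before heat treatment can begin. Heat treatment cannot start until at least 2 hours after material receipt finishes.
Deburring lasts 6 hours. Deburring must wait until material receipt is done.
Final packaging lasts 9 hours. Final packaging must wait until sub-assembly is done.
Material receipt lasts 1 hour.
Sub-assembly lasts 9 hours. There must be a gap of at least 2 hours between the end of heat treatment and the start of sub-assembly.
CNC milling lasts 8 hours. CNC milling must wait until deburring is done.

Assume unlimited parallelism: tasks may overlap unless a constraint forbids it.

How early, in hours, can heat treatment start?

Nothing blocks material receipt, so it runs from hour 0 to hour 1.
Deburring waits on material receipt (finishes hour 1), so it starts at hour 1 and finishes at 1 + 6 = hour 7.
CNC milling cannot begin until deburring (finishes hour 7). It runs from hour 7 to 7 + 8 = hour 15.
Heat treatment waits on CNC milling (finishes hour 15, plus 3-hour gap → hour 18); deburring (finishes hour 7); material receipt (finishes hour 1, plus 2-hour gap → hour 3). The latest of these is hour 18, which is the earliest heat treatment can start.

18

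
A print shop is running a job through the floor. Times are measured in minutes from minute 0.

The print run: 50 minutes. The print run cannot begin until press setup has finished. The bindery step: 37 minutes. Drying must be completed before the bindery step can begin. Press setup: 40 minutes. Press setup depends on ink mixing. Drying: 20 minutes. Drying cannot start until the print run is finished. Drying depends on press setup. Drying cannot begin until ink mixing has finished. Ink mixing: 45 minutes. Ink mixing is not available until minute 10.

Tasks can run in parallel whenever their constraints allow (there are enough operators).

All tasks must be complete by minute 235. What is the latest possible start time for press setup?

The bindery step has no dependents, so it just needs to finish by minute 235. Starting by 235 − 37 = minute 198 achieves that.
Since the bindery step (must start by minute 198) depends on it, drying must finish by minute 198. Backing off its 20-minute duration gives a latest start of minute 178.
Since drying (must start by minute 178) depends on it, the print run must finish by minute 178. Backing off its 50-minute duration gives a latest start of minute 128.
For press setup: the print run (must start by minute 128); drying (must start by minute 178). The most restrictive is minute 128; with a 40-minute duration, press setup must start by minute 88.

88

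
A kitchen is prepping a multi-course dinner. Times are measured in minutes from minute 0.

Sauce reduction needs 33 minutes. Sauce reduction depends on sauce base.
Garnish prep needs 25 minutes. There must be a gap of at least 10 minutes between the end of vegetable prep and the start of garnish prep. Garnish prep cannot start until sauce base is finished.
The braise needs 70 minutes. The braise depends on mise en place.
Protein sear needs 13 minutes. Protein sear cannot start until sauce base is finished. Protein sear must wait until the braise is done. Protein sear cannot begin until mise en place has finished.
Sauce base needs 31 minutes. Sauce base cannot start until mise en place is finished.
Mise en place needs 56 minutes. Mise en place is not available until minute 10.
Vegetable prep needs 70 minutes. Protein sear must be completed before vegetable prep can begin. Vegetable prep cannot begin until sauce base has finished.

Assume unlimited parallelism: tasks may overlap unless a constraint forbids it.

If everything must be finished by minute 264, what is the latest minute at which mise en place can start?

20

Garnish prep must finish by minute 264; it takes 25 minutes, so it must start by 264 − 25 = minute 239.
Vegetable prep must finish before garnish prep (must start by minute 239, minus 10-minute gap → minute 229). With a 70-minute duration, vegetable prep must start by 229 − 70 = minute 159.
Protein sear feeds into vegetable prep (must start by minute 159); so protein sear must finish by minute 159 and therefore start by minute 146.
Sauce reduction must finish by minute 264; it takes 33 minutes, so it must start by 264 − 33 = minute 231.
Sauce base feeds protein sear (must start by minute 146); vegetable prep (must start by minute 159); sauce reduction (must start by minute 231); garnish prep (must start by minute 239). Taking the minimum, sauce base must finish by minute 146 and start by 146 − 31 = minute 115.
Since protein sear (must start by minute 146) depends on it, the braise must finish by minute 146. Backing off its 70-minute duration gives a latest start of minute 76.
Mise en place must finish in time for sauce base (must start by minute 115); the braise (must start by minute 76); protein sear (must start by minute 146). The tightest is minute 76, so mise en place must start by 76 − 56 = minute 20.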